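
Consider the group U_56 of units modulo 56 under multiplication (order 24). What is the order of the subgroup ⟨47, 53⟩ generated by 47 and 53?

|⟨47⟩| = 6 and |⟨53⟩| = 6, so |H| is a multiple of lcm(6, 6) = 6 and divides |G| = 24.
Closing under the operation: H = {1, 3, 9, 19, 25, 27, 29, 31, 37, 47, 53, 55}, so |H| = 12.

12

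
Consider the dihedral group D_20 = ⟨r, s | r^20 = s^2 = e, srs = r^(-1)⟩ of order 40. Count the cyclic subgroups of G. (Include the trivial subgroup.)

Each element a generates a cyclic subgroup ⟨a⟩; distinct elements may generate the same one (a cyclic group of order d has φ(d) generators).
Cyclic subgroups by order — order 1: 1; order 2: 21; order 4: 1; order 5: 1; order 10: 1; order 20: 1.
Total: 26.

26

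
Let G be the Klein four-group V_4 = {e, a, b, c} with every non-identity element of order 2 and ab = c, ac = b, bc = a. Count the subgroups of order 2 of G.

|G| = 4 and 2 | 4, so subgroups of order 2 are possible by Lagrange.
The subgroups of order 2 are: {e, a}; {e, b}; {e, c}.
So G has 3 subgroups of order 2.

3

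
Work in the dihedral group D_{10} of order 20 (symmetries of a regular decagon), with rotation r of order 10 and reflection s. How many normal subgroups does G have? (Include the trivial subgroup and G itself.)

7

G has 22 subgroups. Checking conjugation-invariance by order — order 1: 1/1 normal; order 2: 1/11 normal; order 4: 0/5 normal; order 5: 1/1 normal; order 10: 3/3 normal; order 20: 1/1 normal.
Total normal subgroups: 7.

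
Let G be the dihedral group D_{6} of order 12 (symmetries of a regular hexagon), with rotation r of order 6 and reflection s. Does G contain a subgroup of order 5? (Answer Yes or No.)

No

5 does not divide |G| = 12, so by Lagrange no subgroup of order 5 exists.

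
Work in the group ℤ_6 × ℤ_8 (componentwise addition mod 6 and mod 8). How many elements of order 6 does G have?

An element (a,b) has order lcm(ord(a), ord(b)); count pairs with lcm equal to 6.
Enumerating gives 6 such elements.

6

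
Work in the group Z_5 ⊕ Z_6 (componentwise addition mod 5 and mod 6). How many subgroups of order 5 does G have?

1

|G| = 30 and 5 | 30, so subgroups of order 5 are possible by Lagrange.
The subgroups of order 5 are: {(0,0), (1,0), (2,0), (3,0), (4,0)}.
So G has 1 subgroup of order 5.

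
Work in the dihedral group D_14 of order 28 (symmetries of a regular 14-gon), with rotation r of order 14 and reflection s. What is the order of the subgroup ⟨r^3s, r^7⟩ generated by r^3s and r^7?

4

|⟨r^3s⟩| = 2 and |⟨r^7⟩| = 2, so |H| is a multiple of lcm(2, 2) = 2 and divides |G| = 28.
Closing under the operation: H = {e, r^7, r^3s, r^10s}, so |H| = 4.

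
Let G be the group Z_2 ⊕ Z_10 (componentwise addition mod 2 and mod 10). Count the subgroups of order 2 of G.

3

|G| = 20 and 2 | 20, so subgroups of order 2 are possible by Lagrange.
The subgroups of order 2 are: {(0,0), (0,5)}; {(0,0), (1,0)}; {(0,0), (1,5)}.
So G has 3 subgroups of order 2.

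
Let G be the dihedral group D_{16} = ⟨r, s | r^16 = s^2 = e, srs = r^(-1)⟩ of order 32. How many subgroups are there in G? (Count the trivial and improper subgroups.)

36

|G| = 32, so by Lagrange every subgroup order divides 32. Divisors: 1, 2, 4, 8, 16, 32.
Subgroups by order — order 1: 1; order 2: 17; order 4: 9; order 8: 5; order 16: 3; order 32: 1.
Total: 1 + 17 + 9 + 5 + 3 + 1 = 36.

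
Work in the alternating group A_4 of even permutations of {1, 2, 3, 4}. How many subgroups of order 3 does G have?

4

|G| = 12 and 3 | 12, so subgroups of order 3 are possible by Lagrange.
The subgroups of order 3 are: {e, (1 2 3), (1 3 2)}; {e, (1 2 4), (1 4 2)}; {e, (1 3 4), (1 4 3)}; {e, (2 3 4), (2 4 3)}.
So G has 4 subgroups of order 3.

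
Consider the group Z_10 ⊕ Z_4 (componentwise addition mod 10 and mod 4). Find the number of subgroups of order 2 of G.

3

|G| = 40 and 2 | 40, so subgroups of order 2 are possible by Lagrange.
The subgroups of order 2 are: {(0,0), (0,2)}; {(0,0), (5,0)}; {(0,0), (5,2)}.
So G has 3 subgroups of order 2.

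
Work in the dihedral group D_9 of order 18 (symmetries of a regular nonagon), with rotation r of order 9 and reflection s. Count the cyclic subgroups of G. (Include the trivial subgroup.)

Each element a generates a cyclic subgroup ⟨a⟩; distinct elements may generate the same one (a cyclic group of order d has φ(d) generators).
Cyclic subgroups by order — order 1: 1; order 2: 9; order 3: 1; order 9: 1.
Total: 12.

12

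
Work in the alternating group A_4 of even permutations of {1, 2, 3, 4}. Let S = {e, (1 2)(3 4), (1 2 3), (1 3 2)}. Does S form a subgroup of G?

Closure fails: (1 3 2) ∘ (1 2)(3 4) = (2 3 4) ∉ S. So S is not a subgroup.

No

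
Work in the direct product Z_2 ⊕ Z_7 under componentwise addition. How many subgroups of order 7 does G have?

|G| = 14 and 7 | 14, so subgroups of order 7 are possible by Lagrange.
The subgroups of order 7 are: {(0,0), (0,1), (0,2), (0,3), (0,4), (0,5), (0,6)}.
So G has 1 subgroup of order 7.

1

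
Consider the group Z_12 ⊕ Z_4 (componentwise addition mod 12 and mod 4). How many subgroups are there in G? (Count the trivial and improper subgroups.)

|G| = 48, so by Lagrange every subgroup order divides 48. Divisors: 1, 2, 3, 4, 6, 8, 12, 16, 24, 48.
Subgroups by order — order 1: 1; order 2: 3; order 3: 1; order 4: 7; order 6: 3; order 8: 3; order 12: 7; order 16: 1; order 24: 3; order 48: 1.
Total: 1 + 3 + 1 + 7 + 3 + 3 + 7 + 1 + 3 + 1 = 30.

30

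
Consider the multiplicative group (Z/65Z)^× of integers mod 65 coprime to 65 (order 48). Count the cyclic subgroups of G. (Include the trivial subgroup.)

Each element a generates a cyclic subgroup ⟨a⟩; distinct elements may generate the same one (a cyclic group of order d has φ(d) generators).
Cyclic subgroups by order — order 1: 1; order 2: 3; order 3: 1; order 4: 6; order 6: 3; order 12: 6.
Total: 20.

20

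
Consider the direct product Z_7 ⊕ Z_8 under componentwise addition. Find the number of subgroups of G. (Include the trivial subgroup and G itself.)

8

|G| = 56, so by Lagrange every subgroup order divides 56. Divisors: 1, 2, 4, 7, 8, 14, 28, 56.
Subgroups by order — order 1: 1; order 2: 1; order 4: 1; order 7: 1; order 8: 1; order 14: 1; order 28: 1; order 56: 1.
Total: 1 + 1 + 1 + 1 + 1 + 1 + 1 + 1 = 8.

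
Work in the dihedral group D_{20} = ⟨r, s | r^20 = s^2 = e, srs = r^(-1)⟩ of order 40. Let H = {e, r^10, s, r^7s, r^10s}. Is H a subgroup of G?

No

Closure fails: s · r^7s = r^13 ∉ H. So H is not a subgroup.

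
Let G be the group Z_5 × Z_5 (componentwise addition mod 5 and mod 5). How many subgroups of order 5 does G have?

|G| = 25 and 5 | 25, so subgroups of order 5 are possible by Lagrange.
The subgroups of order 5 are: {(0,0), (0,1), (0,2), (0,3), (0,4)}; {(0,0), (1,0), (2,0), (3,0), (4,0)}; {(0,0), (1,1), (2,2), (3,3), (4,4)}; {(0,0), (1,2), (2,4), (3,1), (4,3)}; … (6 in all).
So G has 6 subgroups of order 5.

6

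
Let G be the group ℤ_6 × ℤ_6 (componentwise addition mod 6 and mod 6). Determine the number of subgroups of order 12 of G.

|G| = 36 and 12 | 36, so subgroups of order 12 are possible by Lagrange.
The subgroups of order 12 are: {(0,0), (0,1), (0,2), (0,3), (0,4), (0,5), (3,0), (3,1), (3,2), (3,3), (3,4), (3,5)}; {(0,0), (0,3), (1,0), (1,3), (2,0), (2,3), (3,0), (3,3), (4,0), (4,3), (5,0), (5,3)}; {(0,0), (0,3), (1,1), (1,4), (2,2), (2,5), (3,0), (3,3), (4,1), (4,4), (5,2), (5,5)}; {(0,0), (0,3), (1,2), (1,5), (2,1), (2,4), (3,0), (3,3), (4,2), (4,5), (5,1), (5,4)}.
So G has 4 subgroups of order 12.

4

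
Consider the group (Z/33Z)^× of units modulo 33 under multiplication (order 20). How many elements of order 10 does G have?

Enumerating element orders in G gives 12 elements of order 10.

12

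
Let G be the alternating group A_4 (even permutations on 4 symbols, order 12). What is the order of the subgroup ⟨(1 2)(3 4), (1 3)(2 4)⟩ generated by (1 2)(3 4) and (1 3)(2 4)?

4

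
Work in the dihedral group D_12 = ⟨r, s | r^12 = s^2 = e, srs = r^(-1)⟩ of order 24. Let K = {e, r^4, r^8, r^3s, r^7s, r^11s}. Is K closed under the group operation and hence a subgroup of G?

Yes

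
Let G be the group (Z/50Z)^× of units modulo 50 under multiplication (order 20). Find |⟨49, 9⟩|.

10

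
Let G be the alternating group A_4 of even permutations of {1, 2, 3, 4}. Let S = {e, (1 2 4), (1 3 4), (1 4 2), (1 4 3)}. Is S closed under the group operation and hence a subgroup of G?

|S| = 5 does not divide |G| = 12, so by Lagrange S is not a subgroup.

No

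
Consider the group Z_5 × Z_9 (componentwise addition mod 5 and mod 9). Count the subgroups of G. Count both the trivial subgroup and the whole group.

|G| = 45, so by Lagrange every subgroup order divides 45. Divisors: 1, 3, 5, 9, 15, 45.
Subgroups by order — order 1: 1; order 3: 1; order 5: 1; order 9: 1; order 15: 1; order 45: 1.
Total: 1 + 1 + 1 + 1 + 1 + 1 = 6.

6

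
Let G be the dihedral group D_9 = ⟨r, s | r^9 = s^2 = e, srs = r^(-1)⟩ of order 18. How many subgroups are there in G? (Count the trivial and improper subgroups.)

|G| = 18, so by Lagrange every subgroup order divides 18. Divisors: 1, 2, 3, 6, 9, 18.
Subgroups by order — order 1: 1; order 2: 9; order 3: 1; order 6: 3; order 9: 1; order 18: 1.
Total: 1 + 9 + 1 + 3 + 1 + 1 = 16.

16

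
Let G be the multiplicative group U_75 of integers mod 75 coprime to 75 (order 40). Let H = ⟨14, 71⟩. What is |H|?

20

|⟨14⟩| = 10 and |⟨71⟩| = 10, so |H| is a multiple of lcm(10, 10) = 10 and divides |G| = 40.
Closing under the operation: H = {1, 4, 11, 14, 16, 19, 26, 29, 31, 34, 41, 44, 46, 49, 56, 59, 61, 64, 71, 74}, so |H| = 20.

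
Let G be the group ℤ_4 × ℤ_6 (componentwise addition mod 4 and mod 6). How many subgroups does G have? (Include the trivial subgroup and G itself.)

16

|G| = 24, so by Lagrange every subgroup order divides 24. Divisors: 1, 2, 3, 4, 6, 8, 12, 24.
Subgroups by order — order 1: 1; order 2: 3; order 3: 1; order 4: 3; order 6: 3; order 8: 1; order 12: 3; order 24: 1.
Total: 1 + 3 + 1 + 3 + 3 + 1 + 3 + 1 = 16.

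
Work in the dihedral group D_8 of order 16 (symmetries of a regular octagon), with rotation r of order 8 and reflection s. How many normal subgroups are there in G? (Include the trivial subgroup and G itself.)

G has 19 subgroups. Checking conjugation-invariance by order — order 1: 1/1 normal; order 2: 1/9 normal; order 4: 1/5 normal; order 8: 3/3 normal; order 16: 1/1 normal.
Total normal subgroups: 7.

7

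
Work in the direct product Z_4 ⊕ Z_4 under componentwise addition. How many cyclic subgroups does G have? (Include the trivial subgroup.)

10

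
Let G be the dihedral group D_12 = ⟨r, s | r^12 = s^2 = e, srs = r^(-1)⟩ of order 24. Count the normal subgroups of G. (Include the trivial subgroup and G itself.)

G has 34 subgroups. Checking conjugation-invariance by order — order 1: 1/1 normal; order 2: 1/13 normal; order 3: 1/1 normal; order 4: 1/7 normal; order 6: 1/5 normal; order 8: 0/3 normal; order 12: 3/3 normal; order 24: 1/1 normal.
Total normal subgroups: 9.

9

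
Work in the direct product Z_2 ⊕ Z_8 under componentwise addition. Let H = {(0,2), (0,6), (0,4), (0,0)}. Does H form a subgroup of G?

|H| = 4 divides |G| = 16, consistent with Lagrange.
H contains the identity, every element's inverse is in H, and H is closed under +: it is a subgroup.
In fact H = ⟨(0,2)⟩.

Yes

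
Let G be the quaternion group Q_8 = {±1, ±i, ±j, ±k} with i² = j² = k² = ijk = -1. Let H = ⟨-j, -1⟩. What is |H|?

4

|⟨-j⟩| = 4 and |⟨-1⟩| = 2, so |H| is a multiple of lcm(4, 2) = 4 and divides |G| = 8.
Closing under the operation: H = {1, -1, j, -j}, so |H| = 4.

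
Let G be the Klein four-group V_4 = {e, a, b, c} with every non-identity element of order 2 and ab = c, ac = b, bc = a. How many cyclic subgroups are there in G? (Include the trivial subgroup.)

Each element a generates a cyclic subgroup ⟨a⟩; distinct elements may generate the same one (a cyclic group of order d has φ(d) generators).
Cyclic subgroups by order — order 1: 1; order 2: 3.
Total: 4.

4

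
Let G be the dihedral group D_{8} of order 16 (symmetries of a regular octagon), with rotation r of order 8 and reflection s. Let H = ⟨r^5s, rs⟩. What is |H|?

|⟨r^5s⟩| = 2 and |⟨rs⟩| = 2, so |H| is a multiple of lcm(2, 2) = 2 and divides |G| = 16.
Closing under the operation: H = {e, r^4, rs, r^5s}, so |H| = 4.

4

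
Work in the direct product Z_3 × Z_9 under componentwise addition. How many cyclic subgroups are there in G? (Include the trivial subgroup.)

8

A cyclic subgroup of order d is generated by each of its φ(d) elements of order d, so the cyclic subgroups of order d number (#elements of order d)/φ(d).
Cyclic subgroups by order — order 1: 1; order 3: 4; order 9: 3.
Total: 8.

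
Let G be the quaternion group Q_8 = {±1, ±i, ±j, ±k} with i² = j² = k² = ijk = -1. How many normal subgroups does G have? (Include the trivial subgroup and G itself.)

G has 6 subgroups. Checking conjugation-invariance by order — order 1: 1/1 normal; order 2: 1/1 normal; order 4: 3/3 normal; order 8: 1/1 normal.
Total normal subgroups: 6.

6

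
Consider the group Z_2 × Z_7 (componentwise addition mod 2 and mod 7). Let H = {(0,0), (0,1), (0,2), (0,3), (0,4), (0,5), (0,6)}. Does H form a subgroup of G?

|H| = 7 divides |G| = 14, consistent with Lagrange.
H contains the identity, every element's inverse is in H, and H is closed under +: it is a subgroup.
In fact H = ⟨(0,1)⟩.

Yes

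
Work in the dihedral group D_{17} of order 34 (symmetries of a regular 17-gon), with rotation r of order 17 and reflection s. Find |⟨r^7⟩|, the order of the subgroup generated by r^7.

Computing powers of r^7: the smallest k with (r^7)^k = e is k = 17.

17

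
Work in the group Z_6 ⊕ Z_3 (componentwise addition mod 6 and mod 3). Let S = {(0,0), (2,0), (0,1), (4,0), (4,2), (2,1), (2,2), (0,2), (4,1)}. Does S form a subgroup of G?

Yes

|S| = 9 divides |G| = 18, consistent with Lagrange.
S contains the identity, every element's inverse is in S, and S is closed under +: it is a subgroup.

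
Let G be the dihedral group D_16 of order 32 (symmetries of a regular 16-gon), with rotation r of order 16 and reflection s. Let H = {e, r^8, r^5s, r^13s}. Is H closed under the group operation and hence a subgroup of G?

|H| = 4 divides |G| = 32, consistent with Lagrange.
H contains the identity, every element's inverse is in H, and H is closed under ·: it is a subgroup.

Yes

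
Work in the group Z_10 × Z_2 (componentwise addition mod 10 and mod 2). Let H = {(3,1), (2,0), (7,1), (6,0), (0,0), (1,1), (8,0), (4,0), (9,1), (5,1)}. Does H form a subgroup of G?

|H| = 10 divides |G| = 20, consistent with Lagrange.
H contains the identity, every element's inverse is in H, and H is closed under +: it is a subgroup.
In fact H = ⟨(7,1)⟩.

Yes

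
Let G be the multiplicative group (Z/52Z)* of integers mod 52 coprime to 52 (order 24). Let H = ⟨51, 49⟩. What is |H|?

|⟨51⟩| = 2 and |⟨49⟩| = 6, so |H| is a multiple of lcm(2, 6) = 6 and divides |G| = 24.
Closing under the operation: H = {1, 3, 9, 17, 23, 25, 27, 29, 35, 43, 49, 51}, so |H| = 12.

12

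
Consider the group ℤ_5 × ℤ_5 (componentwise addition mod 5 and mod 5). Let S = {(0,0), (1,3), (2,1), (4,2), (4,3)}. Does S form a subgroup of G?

No

(4,3) ∈ S but its inverse (1,2) ∉ S, so S is not a subgroup.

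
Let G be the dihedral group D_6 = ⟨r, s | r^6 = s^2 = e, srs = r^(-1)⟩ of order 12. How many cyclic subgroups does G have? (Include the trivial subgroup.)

10

Each element a generates a cyclic subgroup ⟨a⟩; distinct elements may generate the same one (a cyclic group of order d has φ(d) generators).
Cyclic subgroups by order — order 1: 1; order 2: 7; order 3: 1; order 6: 1.
Total: 10.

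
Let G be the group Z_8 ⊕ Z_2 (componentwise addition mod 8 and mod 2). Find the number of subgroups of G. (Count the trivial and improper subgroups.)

|G| = 16, so by Lagrange every subgroup order divides 16. Divisors: 1, 2, 4, 8, 16.
Subgroups by order — order 1: 1; order 2: 3; order 4: 3; order 8: 3; order 16: 1.
Total: 1 + 3 + 3 + 3 + 1 = 11.

11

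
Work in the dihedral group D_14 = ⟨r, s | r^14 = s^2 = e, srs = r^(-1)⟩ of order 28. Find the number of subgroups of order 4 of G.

7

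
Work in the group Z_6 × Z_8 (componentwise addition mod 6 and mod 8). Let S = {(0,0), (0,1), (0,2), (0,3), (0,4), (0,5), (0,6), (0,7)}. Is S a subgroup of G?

|S| = 8 divides |G| = 48, consistent with Lagrange.
S contains the identity, every element's inverse is in S, and S is closed under +: it is a subgroup.
In fact S = ⟨(0,1)⟩.

Yes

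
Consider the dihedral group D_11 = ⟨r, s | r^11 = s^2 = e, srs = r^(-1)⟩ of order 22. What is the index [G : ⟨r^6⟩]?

2

|⟨r^6⟩| = 11 and |G| = 22.
By Lagrange, [G : H] = |G|/|H| = 22/11 = 2.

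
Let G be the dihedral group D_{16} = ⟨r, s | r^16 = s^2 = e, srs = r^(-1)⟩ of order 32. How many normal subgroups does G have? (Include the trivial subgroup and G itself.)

8

G has 36 subgroups. Checking conjugation-invariance by order — order 1: 1/1 normal; order 2: 1/17 normal; order 4: 1/9 normal; order 8: 1/5 normal; order 16: 3/3 normal; order 32: 1/1 normal.
Total normal subgroups: 8.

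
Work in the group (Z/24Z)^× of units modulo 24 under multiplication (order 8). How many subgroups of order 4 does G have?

7

|G| = 8 and 4 | 8, so subgroups of order 4 are possible by Lagrange.
The subgroups of order 4 are: {1, 11, 13, 23}; {1, 11, 17, 19}; {1, 5, 7, 11}; {1, 5, 13, 17}; … (7 in all).
So G has 7 subgroups of order 4.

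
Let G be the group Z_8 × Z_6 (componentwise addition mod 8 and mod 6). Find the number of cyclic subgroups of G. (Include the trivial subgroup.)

Each element a generates a cyclic subgroup ⟨a⟩; distinct elements may generate the same one (a cyclic group of order d has φ(d) generators).
Cyclic subgroups by order — order 1: 1; order 2: 3; order 3: 1; order 4: 2; order 6: 3; order 8: 2; order 12: 2; order 24: 2.
Total: 16.

16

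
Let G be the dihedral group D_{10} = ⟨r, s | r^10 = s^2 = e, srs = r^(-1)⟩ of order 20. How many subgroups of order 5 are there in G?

|G| = 20 and 5 | 20, so subgroups of order 5 are possible by Lagrange.
The subgroups of order 5 are: {e, r^2, r^4, r^6, r^8}.
So G has 1 subgroup of order 5.

1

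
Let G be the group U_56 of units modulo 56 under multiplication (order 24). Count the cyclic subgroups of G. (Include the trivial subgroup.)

Each element a generates a cyclic subgroup ⟨a⟩; distinct elements may generate the same one (a cyclic group of order d has φ(d) generators).
Cyclic subgroups by order — order 1: 1; order 2: 7; order 3: 1; order 6: 7.
Total: 16.

16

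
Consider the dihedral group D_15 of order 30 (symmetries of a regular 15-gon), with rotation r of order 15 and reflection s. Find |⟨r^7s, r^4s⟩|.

10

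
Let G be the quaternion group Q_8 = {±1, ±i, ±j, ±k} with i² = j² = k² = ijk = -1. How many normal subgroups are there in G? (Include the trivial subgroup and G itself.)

6

G has 6 subgroups. Checking conjugation-invariance by order — order 1: 1/1 normal; order 2: 1/1 normal; order 4: 3/3 normal; order 8: 1/1 normal.
Total normal subgroups: 6.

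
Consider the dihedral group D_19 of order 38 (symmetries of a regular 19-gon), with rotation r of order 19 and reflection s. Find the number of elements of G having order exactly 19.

18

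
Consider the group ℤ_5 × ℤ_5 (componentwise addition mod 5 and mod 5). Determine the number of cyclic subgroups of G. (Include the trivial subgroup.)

7

Group the elements of G by the cyclic subgroup they generate; each cyclic subgroup of order d accounts for φ(d) elements.
Cyclic subgroups by order — order 1: 1; order 5: 6.
Total: 7.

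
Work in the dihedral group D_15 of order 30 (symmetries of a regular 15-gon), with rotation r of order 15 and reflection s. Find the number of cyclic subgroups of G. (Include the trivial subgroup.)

Group the elements of G by the cyclic subgroup they generate; each cyclic subgroup of order d accounts for φ(d) elements.
Cyclic subgroups by order — order 1: 1; order 2: 15; order 3: 1; order 5: 1; order 15: 1.
Total: 19.

19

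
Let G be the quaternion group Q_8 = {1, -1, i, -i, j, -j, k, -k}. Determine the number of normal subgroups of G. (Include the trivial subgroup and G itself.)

G has 6 subgroups. Checking conjugation-invariance by order — order 1: 1/1 normal; order 2: 1/1 normal; order 4: 3/3 normal; order 8: 1/1 normal.
Total normal subgroups: 6.

6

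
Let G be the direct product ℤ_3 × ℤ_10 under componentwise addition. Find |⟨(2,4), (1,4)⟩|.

|⟨(2,4)⟩| = 15 and |⟨(1,4)⟩| = 15, so |H| is a multiple of lcm(15, 15) = 15 and divides |G| = 30.
Closing under the operation: H = {(0,0), (0,2), (0,4), (0,6), (0,8), (1,0), (1,2), (1,4), (1,6), (1,8), (2,0), (2,2), (2,4), (2,6), (2,8)}, so |H| = 15.

15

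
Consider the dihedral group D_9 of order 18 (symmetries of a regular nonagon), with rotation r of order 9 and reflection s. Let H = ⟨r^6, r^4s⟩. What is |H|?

|⟨r^6⟩| = 3 and |⟨r^4s⟩| = 2, so |H| is a multiple of lcm(3, 2) = 6 and divides |G| = 18.
Closing under the operation: H = {e, r^3, r^6, rs, r^4s, r^7s}, so |H| = 6.

6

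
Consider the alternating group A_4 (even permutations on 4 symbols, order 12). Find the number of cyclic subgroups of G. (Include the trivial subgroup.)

8

Group the elements of G by the cyclic subgroup they generate; each cyclic subgroup of order d accounts for φ(d) elements.
Cyclic subgroups by order — order 1: 1; order 2: 3; order 3: 4.
Total: 8.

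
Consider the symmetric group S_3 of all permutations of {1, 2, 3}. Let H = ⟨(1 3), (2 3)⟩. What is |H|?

6

|⟨(1 3)⟩| = 2 and |⟨(2 3)⟩| = 2, so |H| is a multiple of lcm(2, 2) = 2 and divides |G| = 6.
Closing {(1 3), (2 3)} under the group operation gives all of G, so |H| = 6.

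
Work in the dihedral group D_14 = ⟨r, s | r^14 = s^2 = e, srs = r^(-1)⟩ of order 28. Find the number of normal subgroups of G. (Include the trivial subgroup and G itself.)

7

G has 28 subgroups. Checking conjugation-invariance by order — order 1: 1/1 normal; order 2: 1/15 normal; order 4: 0/7 normal; order 7: 1/1 normal; order 14: 3/3 normal; order 28: 1/1 normal.
Total normal subgroups: 7.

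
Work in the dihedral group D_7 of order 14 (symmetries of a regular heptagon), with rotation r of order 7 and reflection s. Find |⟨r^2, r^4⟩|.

7

|⟨r^2⟩| = 7 and |⟨r^4⟩| = 7, so |H| is a multiple of lcm(7, 7) = 7 and divides |G| = 14.
Closing under the operation: H = {e, r, r^2, r^3, r^4, r^5, r^6}, so |H| = 7.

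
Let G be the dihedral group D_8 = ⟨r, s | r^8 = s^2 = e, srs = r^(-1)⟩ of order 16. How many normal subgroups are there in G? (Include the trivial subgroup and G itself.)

G has 19 subgroups. Checking conjugation-invariance by order — order 1: 1/1 normal; order 2: 1/9 normal; order 4: 1/5 normal; order 8: 3/3 normal; order 16: 1/1 normal.
Total normal subgroups: 7.

7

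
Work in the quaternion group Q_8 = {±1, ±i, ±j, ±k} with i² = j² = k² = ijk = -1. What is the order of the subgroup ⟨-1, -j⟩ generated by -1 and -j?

|⟨-1⟩| = 2 and |⟨-j⟩| = 4, so |H| is a multiple of lcm(2, 4) = 4 and divides |G| = 8.
Closing under the operation: H = {1, -1, j, -j}, so |H| = 4.

4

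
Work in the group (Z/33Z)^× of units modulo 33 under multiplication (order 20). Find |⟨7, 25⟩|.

10

|⟨7⟩| = 10 and |⟨25⟩| = 5, so |H| is a multiple of lcm(10, 5) = 10 and divides |G| = 20.
Closing under the operation: H = {1, 4, 7, 10, 13, 16, 19, 25, 28, 31}, so |H| = 10.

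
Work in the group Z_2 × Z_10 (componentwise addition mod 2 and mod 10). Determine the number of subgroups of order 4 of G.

1

|G| = 20 and 4 | 20, so subgroups of order 4 are possible by Lagrange.
The subgroups of order 4 are: {(0,0), (0,5), (1,0), (1,5)}.
So G has 1 subgroup of order 4.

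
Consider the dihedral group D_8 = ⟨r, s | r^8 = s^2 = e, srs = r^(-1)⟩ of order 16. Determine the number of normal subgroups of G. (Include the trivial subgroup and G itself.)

7

G has 19 subgroups. Checking conjugation-invariance by order — order 1: 1/1 normal; order 2: 1/9 normal; order 4: 1/5 normal; order 8: 3/3 normal; order 16: 1/1 normal.
Total normal subgroups: 7.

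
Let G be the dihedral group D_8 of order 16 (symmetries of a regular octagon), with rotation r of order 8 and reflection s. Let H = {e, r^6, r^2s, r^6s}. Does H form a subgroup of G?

r^6 ∈ H but its inverse r^2 ∉ H, so H is not a subgroup.

No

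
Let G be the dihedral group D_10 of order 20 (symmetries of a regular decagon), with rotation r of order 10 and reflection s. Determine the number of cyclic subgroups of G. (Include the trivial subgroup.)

A cyclic subgroup of order d is generated by each of its φ(d) elements of order d, so the cyclic subgroups of order d number (#elements of order d)/φ(d).
Cyclic subgroups by order — order 1: 1; order 2: 11; order 5: 1; order 10: 1.
Total: 14.

14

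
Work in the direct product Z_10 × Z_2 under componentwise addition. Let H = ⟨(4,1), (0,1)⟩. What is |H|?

10

|⟨(4,1)⟩| = 10 and |⟨(0,1)⟩| = 2, so |H| is a multiple of lcm(10, 2) = 10 and divides |G| = 20.
Closing under the operation: H = {(0,0), (0,1), (2,0), (2,1), (4,0), (4,1), (6,0), (6,1), (8,0), (8,1)}, so |H| = 10.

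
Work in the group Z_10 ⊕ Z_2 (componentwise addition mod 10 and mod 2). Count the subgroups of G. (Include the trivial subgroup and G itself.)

10

|G| = 20, so by Lagrange every subgroup order divides 20. Divisors: 1, 2, 4, 5, 10, 20.
Subgroups by order — order 1: 1; order 2: 3; order 4: 1; order 5: 1; order 10: 3; order 20: 1.
Total: 1 + 3 + 1 + 1 + 3 + 1 = 10.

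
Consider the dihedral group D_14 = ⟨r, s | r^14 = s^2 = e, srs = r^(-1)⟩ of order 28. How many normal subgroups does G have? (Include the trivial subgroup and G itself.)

G has 28 subgroups. Checking conjugation-invariance by order — order 1: 1/1 normal; order 2: 1/15 normal; order 4: 0/7 normal; order 7: 1/1 normal; order 14: 3/3 normal; order 28: 1/1 normal.
Total normal subgroups: 7.

7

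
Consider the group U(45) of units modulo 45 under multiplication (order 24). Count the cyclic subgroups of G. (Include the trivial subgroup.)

12

Group the elements of G by the cyclic subgroup they generate; each cyclic subgroup of order d accounts for φ(d) elements.
Cyclic subgroups by order — order 1: 1; order 2: 3; order 3: 1; order 4: 2; order 6: 3; order 12: 2.
Total: 12.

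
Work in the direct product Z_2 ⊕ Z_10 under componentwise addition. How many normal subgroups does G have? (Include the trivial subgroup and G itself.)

G is abelian, so every subgroup is normal.
G has 10 subgroups in total, hence 10 normal subgroups.

10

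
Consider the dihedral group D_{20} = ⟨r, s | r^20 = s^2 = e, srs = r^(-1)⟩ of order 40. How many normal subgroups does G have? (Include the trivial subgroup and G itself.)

G has 48 subgroups. Checking conjugation-invariance by order — order 1: 1/1 normal; order 2: 1/21 normal; order 4: 1/11 normal; order 5: 1/1 normal; order 8: 0/5 normal; order 10: 1/5 normal; order 20: 3/3 normal; order 40: 1/1 normal.
Total normal subgroups: 9.

9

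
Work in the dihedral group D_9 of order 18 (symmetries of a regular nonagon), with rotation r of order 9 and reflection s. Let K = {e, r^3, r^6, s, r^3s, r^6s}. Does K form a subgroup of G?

Yes

|K| = 6 divides |G| = 18, consistent with Lagrange.
K contains the identity, every element's inverse is in K, and K is closed under ·: it is a subgroup.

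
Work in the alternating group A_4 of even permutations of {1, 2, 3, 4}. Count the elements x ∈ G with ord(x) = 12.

0

No element of G has order 12 (even though 12 | 12).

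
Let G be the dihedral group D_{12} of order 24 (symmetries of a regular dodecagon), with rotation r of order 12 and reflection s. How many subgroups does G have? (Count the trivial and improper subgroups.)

34

|G| = 24, so by Lagrange every subgroup order divides 24. Divisors: 1, 2, 3, 4, 6, 8, 12, 24.
Subgroups by order — order 1: 1; order 2: 13; order 3: 1; order 4: 7; order 6: 5; order 8: 3; order 12: 3; order 24: 1.
Total: 1 + 13 + 1 + 7 + 5 + 3 + 3 + 1 = 34.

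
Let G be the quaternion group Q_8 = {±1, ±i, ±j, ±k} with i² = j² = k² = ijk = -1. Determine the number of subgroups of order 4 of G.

|G| = 8 and 4 | 8, so subgroups of order 4 are possible by Lagrange.
The subgroups of order 4 are: {1, -1, i, -i}; {1, -1, j, -j}; {1, -1, k, -k}.
So G has 3 subgroups of order 4.

3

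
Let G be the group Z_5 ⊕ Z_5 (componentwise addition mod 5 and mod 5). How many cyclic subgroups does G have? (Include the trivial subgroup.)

Each element a generates a cyclic subgroup ⟨a⟩; distinct elements may generate the same one (a cyclic group of order d has φ(d) generators).
Cyclic subgroups by order — order 1: 1; order 5: 6.
Total: 7.

7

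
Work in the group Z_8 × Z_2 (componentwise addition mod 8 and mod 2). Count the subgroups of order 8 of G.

3

|G| = 16 and 8 | 16, so subgroups of order 8 are possible by Lagrange.
The subgroups of order 8 are: {(0,0), (0,1), (2,0), (2,1), (4,0), (4,1), (6,0), (6,1)}; {(0,0), (1,0), (2,0), (3,0), (4,0), (5,0), (6,0), (7,0)}; {(0,0), (1,1), (2,0), (3,1), (4,0), (5,1), (6,0), (7,1)}.
So G has 3 subgroups of order 8.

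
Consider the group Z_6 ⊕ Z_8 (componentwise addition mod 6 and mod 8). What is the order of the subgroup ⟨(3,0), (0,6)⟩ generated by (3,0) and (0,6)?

8

|⟨(3,0)⟩| = 2 and |⟨(0,6)⟩| = 4, so |H| is a multiple of lcm(2, 4) = 4 and divides |G| = 48.
Closing under the operation: H = {(0,0), (0,2), (0,4), (0,6), (3,0), (3,2), (3,4), (3,6)}, so |H| = 8.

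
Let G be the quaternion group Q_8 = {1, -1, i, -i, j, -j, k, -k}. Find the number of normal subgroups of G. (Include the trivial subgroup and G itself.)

6

G has 6 subgroups. Checking conjugation-invariance by order — order 1: 1/1 normal; order 2: 1/1 normal; order 4: 3/3 normal; order 8: 1/1 normal.
Total normal subgroups: 6.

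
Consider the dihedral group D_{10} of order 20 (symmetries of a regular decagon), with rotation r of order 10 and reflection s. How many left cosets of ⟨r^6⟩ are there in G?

4

|⟨r^6⟩| = 5 and |G| = 20.
By Lagrange, [G : H] = |G|/|H| = 20/5 = 4.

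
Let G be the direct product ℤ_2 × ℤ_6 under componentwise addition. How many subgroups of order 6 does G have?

|G| = 12 and 6 | 12, so subgroups of order 6 are possible by Lagrange.
The subgroups of order 6 are: {(0,0), (0,1), (0,2), (0,3), (0,4), (0,5)}; {(0,0), (0,2), (0,4), (1,0), (1,2), (1,4)}; {(0,0), (0,2), (0,4), (1,1), (1,3), (1,5)}.
So G has 3 subgroups of order 6.

3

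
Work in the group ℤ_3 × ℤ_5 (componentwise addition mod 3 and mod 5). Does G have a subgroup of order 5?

Yes

5 | 15. A subgroup of order 5 is {(0,0), (0,1), (0,2), (0,3), (0,4)}.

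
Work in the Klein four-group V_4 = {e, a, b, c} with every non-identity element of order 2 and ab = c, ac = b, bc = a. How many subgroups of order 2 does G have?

|G| = 4 and 2 | 4, so subgroups of order 2 are possible by Lagrange.
The subgroups of order 2 are: {e, a}; {e, b}; {e, c}.
So G has 3 subgroups of order 2.

3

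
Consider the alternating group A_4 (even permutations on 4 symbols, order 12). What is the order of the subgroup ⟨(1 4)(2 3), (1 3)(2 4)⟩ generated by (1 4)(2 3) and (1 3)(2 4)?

4

|⟨(1 4)(2 3)⟩| = 2 and |⟨(1 3)(2 4)⟩| = 2, so |H| is a multiple of lcm(2, 2) = 2 and divides |G| = 12.
Closing under the operation: H = {e, (1 2)(3 4), (1 3)(2 4), (1 4)(2 3)}, so |H| = 4.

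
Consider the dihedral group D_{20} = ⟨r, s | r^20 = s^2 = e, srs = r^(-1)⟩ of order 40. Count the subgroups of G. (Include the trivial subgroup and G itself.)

48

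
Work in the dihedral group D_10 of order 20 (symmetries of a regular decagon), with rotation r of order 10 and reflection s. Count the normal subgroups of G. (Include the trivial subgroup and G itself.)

7

G has 22 subgroups. Checking conjugation-invariance by order — order 1: 1/1 normal; order 2: 1/11 normal; order 4: 0/5 normal; order 5: 1/1 normal; order 10: 3/3 normal; order 20: 1/1 normal.
Total normal subgroups: 7.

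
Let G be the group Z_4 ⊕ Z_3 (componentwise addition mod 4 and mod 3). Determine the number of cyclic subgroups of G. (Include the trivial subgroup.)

A cyclic subgroup of order d is generated by each of its φ(d) elements of order d, so the cyclic subgroups of order d number (#elements of order d)/φ(d).
Cyclic subgroups by order — order 1: 1; order 2: 1; order 3: 1; order 4: 1; order 6: 1; order 12: 1.
Total: 6.

6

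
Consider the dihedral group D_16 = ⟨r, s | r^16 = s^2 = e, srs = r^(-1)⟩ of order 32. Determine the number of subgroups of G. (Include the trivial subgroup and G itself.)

|G| = 32, so by Lagrange every subgroup order divides 32. Divisors: 1, 2, 4, 8, 16, 32.
Subgroups by order — order 1: 1; order 2: 17; order 4: 9; order 8: 5; order 16: 3; order 32: 1.
Total: 1 + 17 + 9 + 5 + 3 + 1 = 36.

36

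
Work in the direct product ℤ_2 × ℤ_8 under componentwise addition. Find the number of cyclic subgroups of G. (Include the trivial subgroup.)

8

A cyclic subgroup of order d is generated by each of its φ(d) elements of order d, so the cyclic subgroups of order d number (#elements of order d)/φ(d).
Cyclic subgroups by order — order 1: 1; order 2: 3; order 4: 2; order 8: 2.
Total: 8.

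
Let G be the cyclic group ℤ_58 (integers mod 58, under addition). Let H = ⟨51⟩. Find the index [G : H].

1

|⟨51⟩| = 58 and |G| = 58.
By Lagrange, [G : H] = |G|/|H| = 58/58 = 1.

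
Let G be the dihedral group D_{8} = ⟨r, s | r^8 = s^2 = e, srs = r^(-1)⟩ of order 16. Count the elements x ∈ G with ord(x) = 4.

The elements of order 4 are: r^2, r^6.
That's 2.

2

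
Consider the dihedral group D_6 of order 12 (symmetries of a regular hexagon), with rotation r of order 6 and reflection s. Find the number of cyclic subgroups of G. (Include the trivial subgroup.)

Each element a generates a cyclic subgroup ⟨a⟩; distinct elements may generate the same one (a cyclic group of order d has φ(d) generators).
Cyclic subgroups by order — order 1: 1; order 2: 7; order 3: 1; order 6: 1.
Total: 10.

10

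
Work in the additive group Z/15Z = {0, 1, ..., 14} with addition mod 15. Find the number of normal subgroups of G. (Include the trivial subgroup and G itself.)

4

G is abelian, so every subgroup is normal.
G has 4 subgroups in total, hence 4 normal subgroups.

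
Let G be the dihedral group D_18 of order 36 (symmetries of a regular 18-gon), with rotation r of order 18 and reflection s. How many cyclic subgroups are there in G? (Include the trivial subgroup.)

Group the elements of G by the cyclic subgroup they generate; each cyclic subgroup of order d accounts for φ(d) elements.
Cyclic subgroups by order — order 1: 1; order 2: 19; order 3: 1; order 6: 1; order 9: 1; order 18: 1.
Total: 24.

24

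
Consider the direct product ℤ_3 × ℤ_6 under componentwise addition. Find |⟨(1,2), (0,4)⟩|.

|⟨(1,2)⟩| = 3 and |⟨(0,4)⟩| = 3, so |H| is a multiple of lcm(3, 3) = 3 and divides |G| = 18.
Closing under the operation: H = {(0,0), (0,2), (0,4), (1,0), (1,2), (1,4), (2,0), (2,2), (2,4)}, so |H| = 9.

9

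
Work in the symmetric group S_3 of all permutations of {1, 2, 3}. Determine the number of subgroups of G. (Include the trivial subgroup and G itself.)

|G| = 6, so by Lagrange every subgroup order divides 6. Divisors: 1, 2, 3, 6.
Subgroups by order — order 1: 1; order 2: 3; order 3: 1; order 6: 1.
Total: 1 + 3 + 1 + 1 = 6.

6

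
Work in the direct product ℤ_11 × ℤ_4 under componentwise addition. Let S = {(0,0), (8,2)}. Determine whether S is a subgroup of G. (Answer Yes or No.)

(8,2) ∈ S but its inverse (3,2) ∉ S, so S is not a subgroup.

No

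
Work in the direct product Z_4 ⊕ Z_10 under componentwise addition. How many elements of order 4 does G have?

4

An element (a,b) has order lcm(ord(a), ord(b)); count pairs with lcm equal to 4.
Enumerating gives 4 such elements.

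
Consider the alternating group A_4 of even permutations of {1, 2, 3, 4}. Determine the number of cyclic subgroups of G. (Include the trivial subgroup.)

8

Each element a generates a cyclic subgroup ⟨a⟩; distinct elements may generate the same one (a cyclic group of order d has φ(d) generators).
Cyclic subgroups by order — order 1: 1; order 2: 3; order 3: 4.
Total: 8.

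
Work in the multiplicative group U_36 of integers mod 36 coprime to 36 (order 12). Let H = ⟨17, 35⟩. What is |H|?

|⟨17⟩| = 2 and |⟨35⟩| = 2, so |H| is a multiple of lcm(2, 2) = 2 and divides |G| = 12.
Closing under the operation: H = {1, 17, 19, 35}, so |H| = 4.

4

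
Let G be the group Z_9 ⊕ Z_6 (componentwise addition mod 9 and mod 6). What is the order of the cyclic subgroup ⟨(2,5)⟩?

The order of (2,5) in Z_9 × Z_6 is lcm(ord(2) in Z_9, ord(5) in Z_6).
ord(2) = 9 and ord(5) = 6, so |⟨(2,5)⟩| = lcm(9, 6) = 18.

18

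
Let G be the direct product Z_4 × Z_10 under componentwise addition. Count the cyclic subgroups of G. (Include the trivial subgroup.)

12

A cyclic subgroup of order d is generated by each of its φ(d) elements of order d, so the cyclic subgroups of order d number (#elements of order d)/φ(d).
Cyclic subgroups by order — order 1: 1; order 2: 3; order 4: 2; order 5: 1; order 10: 3; order 20: 2.
Total: 12.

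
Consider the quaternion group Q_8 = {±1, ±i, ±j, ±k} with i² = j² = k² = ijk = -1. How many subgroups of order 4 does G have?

3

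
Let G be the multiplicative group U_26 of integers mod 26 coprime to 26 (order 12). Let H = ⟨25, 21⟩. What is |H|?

4

|⟨25⟩| = 2 and |⟨21⟩| = 4, so |H| is a multiple of lcm(2, 4) = 4 and divides |G| = 12.
Closing under the operation: H = {1, 5, 21, 25}, so |H| = 4.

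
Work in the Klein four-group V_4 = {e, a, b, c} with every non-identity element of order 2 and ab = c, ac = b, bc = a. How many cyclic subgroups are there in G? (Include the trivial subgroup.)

Group the elements of G by the cyclic subgroup they generate; each cyclic subgroup of order d accounts for φ(d) elements.
Cyclic subgroups by order — order 1: 1; order 2: 3.
Total: 4.

4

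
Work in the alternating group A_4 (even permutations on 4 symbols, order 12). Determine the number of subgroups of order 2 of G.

|G| = 12 and 2 | 12, so subgroups of order 2 are possible by Lagrange.
The subgroups of order 2 are: {e, (1 2)(3 4)}; {e, (1 3)(2 4)}; {e, (1 4)(2 3)}.
So G has 3 subgroups of order 2.

3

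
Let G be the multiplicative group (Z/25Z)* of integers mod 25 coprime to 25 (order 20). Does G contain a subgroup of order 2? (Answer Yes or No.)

Yes

2 | 20. A subgroup of order 2 is {1, 24}.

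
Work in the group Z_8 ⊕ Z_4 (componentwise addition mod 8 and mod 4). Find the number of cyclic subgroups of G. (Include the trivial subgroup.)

14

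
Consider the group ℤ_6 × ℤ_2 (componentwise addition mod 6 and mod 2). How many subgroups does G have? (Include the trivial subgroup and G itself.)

10

|G| = 12, so by Lagrange every subgroup order divides 12. Divisors: 1, 2, 3, 4, 6, 12.
Subgroups by order — order 1: 1; order 2: 3; order 3: 1; order 4: 1; order 6: 3; order 12: 1.
Total: 1 + 3 + 1 + 1 + 3 + 1 = 10.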